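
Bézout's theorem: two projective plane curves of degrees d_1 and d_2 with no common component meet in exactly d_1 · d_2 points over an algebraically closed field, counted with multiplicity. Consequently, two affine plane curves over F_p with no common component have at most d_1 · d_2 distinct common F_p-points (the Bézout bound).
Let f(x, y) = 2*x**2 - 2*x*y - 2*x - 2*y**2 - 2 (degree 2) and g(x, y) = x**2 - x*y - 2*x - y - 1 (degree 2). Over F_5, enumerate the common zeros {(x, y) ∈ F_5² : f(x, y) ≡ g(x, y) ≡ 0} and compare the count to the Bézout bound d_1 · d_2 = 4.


Common zeros: ∅; count = 0; Bézout bound = 4.

deg(f) = 2, deg(g) = 2, so Bézout bound = 4.
Scan x ∈ F_5. For each x, list the y ∈ F_5 with f(x, y) ≡ 0 and those with g(x, y) ≡ 0 (mod 5); the common zeros in that column are the intersection.
  x = 0: f ≡ 0 at y ∈ {2, 3}; g ≡ 0 at y ∈ {4}; common: ∅.
  x = 1: f ≡ 0 at y ∈ ∅; g ≡ 0 at y ∈ {4}; common: ∅.
  x = 2: f ≡ 0 at y ∈ ∅; g ≡ 0 at y ∈ {3}; common: ∅.
  x = 3: f ≡ 0 at y ∈ {0, 2}; g ≡ 0 at y ∈ {3}; common: ∅.
  x = 4: f ≡ 0 at y ∈ {3}; g ≡ 0 at y ∈ ∅; common: ∅.
Collecting: common zeros = ∅, so the count is 0.
Comparison with the Bézout bound: 0 ≤ 4 = deg(f)·deg(g), as expected for curves with no common component (the affine F_5-count falls short of the bound because intersections may lie at infinity, over extension fields, or carry multiplicity).


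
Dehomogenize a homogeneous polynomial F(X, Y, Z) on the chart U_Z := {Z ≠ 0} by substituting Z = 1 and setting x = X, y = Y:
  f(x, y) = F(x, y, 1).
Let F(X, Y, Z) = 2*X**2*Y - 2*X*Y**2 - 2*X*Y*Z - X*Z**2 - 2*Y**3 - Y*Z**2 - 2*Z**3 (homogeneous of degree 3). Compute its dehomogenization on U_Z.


f(x, y) = 2*x**2*y - 2*x*y**2 - 2*x*y - x - 2*y**3 - y - 2

On U_Z we set Z = 1. Each monomial c·X^i·Y^j·Z^k in F becomes c·x^i·y^j·1^k = c·x^i·y^j.
Substituting Z = 1: F(X, Y, 1) = 2*x**2*y - 2*x*y**2 - 2*x*y - x - 2*y**3 - y - 2.
Note: deg(f) ≤ deg(F) = 3; strict inequality happens when F is divisible by Z (lost terms).


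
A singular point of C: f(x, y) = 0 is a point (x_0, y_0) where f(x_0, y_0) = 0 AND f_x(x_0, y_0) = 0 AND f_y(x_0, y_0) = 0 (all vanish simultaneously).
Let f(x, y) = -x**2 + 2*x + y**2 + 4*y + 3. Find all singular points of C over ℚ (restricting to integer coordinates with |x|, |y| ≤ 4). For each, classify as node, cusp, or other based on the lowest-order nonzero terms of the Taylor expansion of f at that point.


Singular points: {(1, -2)}; classification: node.

Compute partial derivatives:
  f_x = 2 - 2*x.
  f_y = 2*y + 4.
Scan x_0 ∈ {−4, ..., 4}. For each x_0, f_y(x_0, y) is a polynomial in y; find its integer roots y ∈ {−4, ..., 4}, then test f_x and f at those candidates.
  x = -4: f_y(-4, y) = 2*y + 4; vanishes at y ∈ {-2}. (-4, -2): f_x = 10 ≠ 0.
  x = -3: f_y(-3, y) = 2*y + 4; vanishes at y ∈ {-2}. (-3, -2): f_x = 8 ≠ 0.
  x = -2: f_y(-2, y) = 2*y + 4; vanishes at y ∈ {-2}. (-2, -2): f_x = 6 ≠ 0.
  x = -1: f_y(-1, y) = 2*y + 4; vanishes at y ∈ {-2}. (-1, -2): f_x = 4 ≠ 0.
  x = 0: f_y(0, y) = 2*y + 4; vanishes at y ∈ {-2}. (0, -2): f_x = 2 ≠ 0.
  x = 1: f_y(1, y) = 2*y + 4; vanishes at y ∈ {-2}. (1, -2): f_x = 0, f = 0 — SINGULAR.
  x = 2: f_y(2, y) = 2*y + 4; vanishes at y ∈ {-2}. (2, -2): f_x = -2 ≠ 0.
  x = 3: f_y(3, y) = 2*y + 4; vanishes at y ∈ {-2}. (3, -2): f_x = -4 ≠ 0.
  x = 4: f_y(4, y) = 2*y + 4; vanishes at y ∈ {-2}. (4, -2): f_x = -6 ≠ 0.
Only singular point on the grid: (1, -2).
Classify: substitute x = 1 + u, y = -2 + v and expand: f = -u**2 + v**2.
No constant or linear terms (consistent with a singular point). Quadratic part: -u**2 + v**2. Cubic part: 0.
The quadratic part v**2 - u**2 = (v − u)(v + u) splits into two distinct linear factors, so there are two distinct tangent lines y − -2 = ±(x − 1) — this is a node (ordinary double point).
Classification: node.


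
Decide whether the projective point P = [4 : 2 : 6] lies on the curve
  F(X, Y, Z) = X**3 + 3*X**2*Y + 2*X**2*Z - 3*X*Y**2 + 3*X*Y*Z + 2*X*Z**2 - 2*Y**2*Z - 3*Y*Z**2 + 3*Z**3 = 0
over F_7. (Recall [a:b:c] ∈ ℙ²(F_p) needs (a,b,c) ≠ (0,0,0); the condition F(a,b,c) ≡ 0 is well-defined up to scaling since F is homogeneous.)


F(4,2,6) ≡ 0 (mod 7); P is on the curve.

Evaluate F(4, 2, 6) term-by-term (mod 7).
  X**3 ↦ 1·64·1·1 = 64
  3*X**2*Y ↦ 3·16·2·1 = 96
  2*X**2*Z ↦ 2·16·1·6 = 192
  -3*X*Y**2 ↦ -3·4·4·1 = -48
  3*X*Y*Z ↦ 3·4·2·6 = 144
  2*X*Z**2 ↦ 2·4·1·36 = 288
  -2*Y**2*Z ↦ -2·1·4·6 = -48
  -3*Y*Z**2 ↦ -3·1·2·36 = -216
  3*Z**3 ↦ 3·1·1·216 = 648
Sum: F(4, 2, 6) = (64) + (96) + (192) + (-48) + (144) + (288) + (-48) + (-216) + (648) = 1120.
Reducing mod 7: 1120 ≡ 0 (mod 7).
Since F(a, b, c) ≡ 0 (mod 7), P lies on the curve.


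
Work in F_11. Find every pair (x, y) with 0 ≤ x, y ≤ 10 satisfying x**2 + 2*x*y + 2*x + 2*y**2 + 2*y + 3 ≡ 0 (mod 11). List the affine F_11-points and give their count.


Affine F_11-points: {(1, 2), (1, 7), (2, 0), (2, 8), (4, 2), (4, 4), (5, 7), (5, 9), (7, 0), (7, 3), (8, 4), (8, 9)}; count = 12.

For each of the 121 pairs (x, y) ∈ F_11², evaluate f(x, y) mod 11. Record the zeros.
  x = 0: [0↦3, 1↦7, 2↦4, 3↦5, 4↦10, 5↦8, 6↦10, 7↦5, 8↦4, 9↦7, 10↦3]  zeros at y ∈ ∅
  x = 1: [0↦6, 1↦1, 2↦0, 3↦3, 4↦10, 5↦10, 6↦3, 7↦0, 8↦1, 9↦6, 10↦4]  zeros at y ∈ {2, 7}
  x = 2: [0↦0, 1↦8, 2↦9, 3↦3, 4↦1, 5↦3, 6↦9, 7↦8, 8↦0, 9↦7, 10↦7]  zeros at y ∈ {0, 8}
  x = 3: [0↦7, 1↦6, 2↦9, 3↦5, 4↦5, 5↦9, 6↦6, 7↦7, 8↦1, 9↦10, 10↦1]  zeros at y ∈ ∅
  x = 4: [0↦5, 1↦6, 2↦0, 3↦9, 4↦0, 5↦6, 6↦5, 7↦8, 8↦4, 9↦4, 10↦8]  zeros at y ∈ {2, 4}
  x = 5: [0↦5, 1↦8, 2↦4, 3↦4, 4↦8, 5↦5, 6↦6, 7↦0, 8↦9, 9↦0, 10↦6]  zeros at y ∈ {7, 9}
  x = 6: [0↦7, 1↦1, 2↦10, 3↦1, 4↦7, 5↦6, 6↦9, 7↦5, 8↦5, 9↦9, 10↦6]  zeros at y ∈ ∅
  x = 7: [0↦0, 1↦7, 2↦7, 3↦0, 4↦8, 5↦9, 6↦3, 7↦1, 8↦3, 9↦9, 10↦8]  zeros at y ∈ {0, 3}
  x = 8: [0↦6, 1↦4, 2↦6, 3↦1, 4↦0, 5↦3, 6↦10, 7↦10, 8↦3, 9↦0, 10↦1]  zeros at y ∈ {4, 9}
  x = 9: [0↦3, 1↦3, 2↦7, 3↦4, 4↦5, 5↦10, 6↦8, 7↦10, 8↦5, 9↦4, 10↦7]  zeros at y ∈ ∅
  x = 10: [0↦2, 1↦4, 2↦10, 3↦9, 4↦1, 5↦8, 6↦8, 7↦1, 8↦9, 9↦10, 10↦4]  zeros at y ∈ ∅
Collecting zeros: affine points = {(1, 2), (1, 7), (2, 0), (2, 8), (4, 2), (4, 4), (5, 7), (5, 9), (7, 0), (7, 3), (8, 4), (8, 9)}.
Total count |C(F_11)_aff| = 12.


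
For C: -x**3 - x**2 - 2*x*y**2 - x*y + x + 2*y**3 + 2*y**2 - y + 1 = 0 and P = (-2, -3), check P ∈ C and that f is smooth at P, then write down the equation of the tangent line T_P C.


Tangent line at P: -22*x + 19*y + 13 = 0.

Step 1: f(-2, -3) = 0, so P lies on C.
Step 2: partial derivatives
  f_x(x, y) = -3*x**2 - 2*x - 2*y**2 - y + 1, f_y(x, y) = -4*x*y - x + 6*y**2 + 4*y - 1.
  f_x(P) = -22, f_y(P) = 19 (gradient nonzero, so P is smooth).
Step 3: tangent line at P: -22·(x − -2) + 19·(y − -3) = 0.
Expanding: -22*x + 19*y + 13 = 0.


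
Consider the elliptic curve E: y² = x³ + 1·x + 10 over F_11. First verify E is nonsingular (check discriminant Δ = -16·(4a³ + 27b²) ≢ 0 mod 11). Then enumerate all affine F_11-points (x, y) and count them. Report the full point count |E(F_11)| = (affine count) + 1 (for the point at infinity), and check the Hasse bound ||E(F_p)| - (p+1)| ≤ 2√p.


Affine points = {(1, 1), (1, 10), (2, 3), (2, 8), (4, 1), (4, 10), (6, 1), (6, 10), (9, 0)}; affine count = 9; |E(F_11)| = 10.

Discriminant check: Δ ∝ 4a³ + 27b² = 4·1³ + 27·10² = 4·1 + 27·100 ≡ 9 (mod 11). Nonzero ⇒ E is nonsingular.
For each x ∈ F_11, compute rhs = x³ + 1·x + 10 mod 11, then count y ∈ F_11 with y² ≡ rhs.
  x = 0: rhs = 10, matching y values: none (0 points).
  x = 1: rhs = 1, matching y values: 1, 10 (2 points).
  x = 2: rhs = 9, matching y values: 3, 8 (2 points).
  x = 3: rhs = 7, matching y values: none (0 points).
  x = 4: rhs = 1, matching y values: 1, 10 (2 points).
  x = 5: rhs = 8, matching y values: none (0 points).
  x = 6: rhs = 1, matching y values: 1, 10 (2 points).
  x = 7: rhs = 8, matching y values: none (0 points).
  x = 8: rhs = 2, matching y values: none (0 points).
  x = 9: rhs = 0, matching y values: 0 (1 points).
  x = 10: rhs = 8, matching y values: none (0 points).
Total affine count: 9.
Full point count |E(F_11)| = 9 + 1 = 10.
Hasse bound: |10 − (11+1)| = |-2| = 2 ≤ 2√11 ≈ 6.6332 ✓.


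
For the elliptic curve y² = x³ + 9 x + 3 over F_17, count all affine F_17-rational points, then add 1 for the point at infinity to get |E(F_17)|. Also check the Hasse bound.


Affine points = {(1, 8), (1, 9), (4, 1), (4, 16), (6, 1), (6, 16), (7, 1), (7, 16), (8, 3), (8, 14), (14, 0)}; affine count = 11; |E(F_17)| = 12.

Discriminant check: Δ ∝ 4a³ + 27b² = 4·9³ + 27·3² = 4·729 + 27·9 ≡ 14 (mod 17). Nonzero ⇒ E is nonsingular.
For each x ∈ F_17, compute rhs = x³ + 9·x + 3 mod 17, then count y ∈ F_17 with y² ≡ rhs.
  x = 0: rhs = 3, matching y values: none (0 points).
  x = 1: rhs = 13, matching y values: 8, 9 (2 points).
  x = 2: rhs = 12, matching y values: none (0 points).
  x = 3: rhs = 6, matching y values: none (0 points).
  x = 4: rhs = 1, matching y values: 1, 16 (2 points).
  x = 5: rhs = 3, matching y values: none (0 points).
  x = 6: rhs = 1, matching y values: 1, 16 (2 points).
  x = 7: rhs = 1, matching y values: 1, 16 (2 points).
  x = 8: rhs = 9, matching y values: 3, 14 (2 points).
  x = 9: rhs = 14, matching y values: none (0 points).
  x = 10: rhs = 5, matching y values: none (0 points).
  x = 11: rhs = 5, matching y values: none (0 points).
  x = 12: rhs = 3, matching y values: none (0 points).
  x = 13: rhs = 5, matching y values: none (0 points).
  x = 14: rhs = 0, matching y values: 0 (1 points).
  x = 15: rhs = 11, matching y values: none (0 points).
  x = 16: rhs = 10, matching y values: none (0 points).
Total affine count: 11.
Full point count |E(F_17)| = 11 + 1 = 12.
Hasse bound: |12 − (17+1)| = |-6| = 6 ≤ 2√17 ≈ 8.2462 ✓.


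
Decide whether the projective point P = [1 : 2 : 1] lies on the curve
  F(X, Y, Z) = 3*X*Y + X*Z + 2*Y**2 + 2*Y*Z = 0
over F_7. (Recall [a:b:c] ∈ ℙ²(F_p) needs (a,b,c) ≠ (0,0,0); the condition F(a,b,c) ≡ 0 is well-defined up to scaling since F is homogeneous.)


F(1,2,1) ≡ 5 (mod 7); P is NOT on the curve.

Evaluate F(1, 2, 1) term-by-term (mod 7).
  3*X*Y ↦ 3·1·2·1 = 6
  X*Z ↦ 1·1·1·1 = 1
  2*Y**2 ↦ 2·1·4·1 = 8
  2*Y*Z ↦ 2·1·2·1 = 4
Sum: F(1, 2, 1) = (6) + (1) + (8) + (4) = 19.
Reducing mod 7: 19 ≡ 5 (mod 7).
Since F(a, b, c) ≡ 5 ≠ 0 (mod 7), P does NOT lie on the curve.


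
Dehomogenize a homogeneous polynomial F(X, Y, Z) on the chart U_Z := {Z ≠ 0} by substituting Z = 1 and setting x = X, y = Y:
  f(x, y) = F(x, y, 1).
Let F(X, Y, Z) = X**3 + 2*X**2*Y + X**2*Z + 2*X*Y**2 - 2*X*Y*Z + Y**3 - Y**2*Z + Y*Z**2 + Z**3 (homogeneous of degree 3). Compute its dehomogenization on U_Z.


f(x, y) = x**3 + 2*x**2*y + x**2 + 2*x*y**2 - 2*x*y + y**3 - y**2 + y + 1

On U_Z we set Z = 1. Each monomial c·X^i·Y^j·Z^k in F becomes c·x^i·y^j·1^k = c·x^i·y^j.
Substituting Z = 1: F(X, Y, 1) = x**3 + 2*x**2*y + x**2 + 2*x*y**2 - 2*x*y + y**3 - y**2 + y + 1.
Note: deg(f) ≤ deg(F) = 3; strict inequality happens when F is divisible by Z (lost terms).


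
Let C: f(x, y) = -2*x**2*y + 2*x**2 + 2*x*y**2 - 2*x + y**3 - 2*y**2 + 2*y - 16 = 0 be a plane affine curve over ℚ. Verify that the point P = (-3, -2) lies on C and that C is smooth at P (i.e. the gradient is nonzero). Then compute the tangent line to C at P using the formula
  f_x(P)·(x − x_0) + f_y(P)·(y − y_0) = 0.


Tangent line at P: -30*x + 28*y - 34 = 0.

Step 1: f(-3, -2) = 0, so P lies on C.
Step 2: partial derivatives
  f_x(x, y) = -4*x*y + 4*x + 2*y**2 - 2, f_y(x, y) = -2*x**2 + 4*x*y + 3*y**2 - 4*y + 2.
  f_x(P) = -30, f_y(P) = 28 (gradient nonzero, so P is smooth).
Step 3: tangent line at P: -30·(x − -3) + 28·(y − -2) = 0.
Expanding: -30*x + 28*y - 34 = 0.


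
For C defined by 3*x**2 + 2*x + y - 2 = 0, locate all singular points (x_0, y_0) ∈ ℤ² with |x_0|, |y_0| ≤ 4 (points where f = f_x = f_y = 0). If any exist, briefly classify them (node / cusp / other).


No singular points in the scanned grid; C is smooth there.

Compute partial derivatives:
  f_x = 6*x + 2.
  f_y = 1.
f_y = 1 is a nonzero constant, so f_y never vanishes: no point (x, y) can satisfy f = f_x = f_y = 0. In particular no (x, y) ∈ {−4, ..., 4}² is singular; the curve is smooth.


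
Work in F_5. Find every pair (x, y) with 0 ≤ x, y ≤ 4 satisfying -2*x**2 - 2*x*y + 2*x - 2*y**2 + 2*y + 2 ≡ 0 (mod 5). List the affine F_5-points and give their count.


Affine F_5-points: {(0, 3), (1, 1), (1, 4), (3, 0), (3, 3), (4, 1)}; count = 6.

For each of the 25 pairs (x, y) ∈ F_5², evaluate f(x, y) mod 5. Record the zeros.
  x = 0: [0↦2, 1↦2, 2↦3, 3↦0, 4↦3]  zeros at y ∈ {3}
  x = 1: [0↦2, 1↦0, 2↦4, 3↦4, 4↦0]  zeros at y ∈ {1, 4}
  x = 2: [0↦3, 1↦4, 2↦1, 3↦4, 4↦3]  zeros at y ∈ ∅
  x = 3: [0↦0, 1↦4, 2↦4, 3↦0, 4↦2]  zeros at y ∈ {0, 3}
  x = 4: [0↦3, 1↦0, 2↦3, 3↦2, 4↦2]  zeros at y ∈ {1}
Collecting zeros: affine points = {(0, 3), (1, 1), (1, 4), (3, 0), (3, 3), (4, 1)}.
Total count |C(F_5)_aff| = 6.


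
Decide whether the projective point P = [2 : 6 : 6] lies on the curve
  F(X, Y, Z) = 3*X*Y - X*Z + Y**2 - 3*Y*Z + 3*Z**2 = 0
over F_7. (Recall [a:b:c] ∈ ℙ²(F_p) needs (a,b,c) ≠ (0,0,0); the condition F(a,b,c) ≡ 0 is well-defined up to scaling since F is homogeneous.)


F(2,6,6) ≡ 4 (mod 7); P is NOT on the curve.

Evaluate F(2, 6, 6) term-by-term (mod 7).
  3*X*Y ↦ 3·2·6·1 = 36
  -X*Z ↦ -1·2·1·6 = -12
  Y**2 ↦ 1·1·36·1 = 36
  -3*Y*Z ↦ -3·1·6·6 = -108
  3*Z**2 ↦ 3·1·1·36 = 108
Sum: F(2, 6, 6) = (36) + (-12) + (36) + (-108) + (108) = 60.
Reducing mod 7: 60 ≡ 4 (mod 7).
Since F(a, b, c) ≡ 4 ≠ 0 (mod 7), P does NOT lie on the curve.


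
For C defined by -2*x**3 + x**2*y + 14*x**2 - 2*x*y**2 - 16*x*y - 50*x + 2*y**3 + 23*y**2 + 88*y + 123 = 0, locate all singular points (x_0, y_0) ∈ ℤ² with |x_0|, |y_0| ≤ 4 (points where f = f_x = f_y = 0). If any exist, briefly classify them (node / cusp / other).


Singular points: {(2, -3)}; classification: node.

Compute partial derivatives:
  f_x = -6*x**2 + 2*x*y + 28*x - 2*y**2 - 16*y - 50.
  f_y = x**2 - 4*x*y - 16*x + 6*y**2 + 46*y + 88.
Scan x_0 ∈ {−4, ..., 4}. For each x_0, f_y(x_0, y) is a polynomial in y; find its integer roots y ∈ {−4, ..., 4}, then test f_x and f at those candidates.
  x = -4: f_y(-4, y) = 6*y**2 + 62*y + 168; no integer root y with |y| ≤ 4.
  x = -3: f_y(-3, y) = 6*y**2 + 58*y + 145; no integer root y with |y| ≤ 4.
  x = -2: f_y(-2, y) = 6*y**2 + 54*y + 124; no integer root y with |y| ≤ 4.
  x = -1: f_y(-1, y) = 6*y**2 + 50*y + 105; no integer root y with |y| ≤ 4.
  x = 0: f_y(0, y) = 6*y**2 + 46*y + 88; vanishes at y ∈ {-4}. (0, -4): f_x = -18 ≠ 0.
  x = 1: f_y(1, y) = 6*y**2 + 42*y + 73; no integer root y with |y| ≤ 4.
  x = 2: f_y(2, y) = 6*y**2 + 38*y + 60; vanishes at y ∈ {-3}. (2, -3): f_x = 0, f = 0 — SINGULAR.
  x = 3: f_y(3, y) = 6*y**2 + 34*y + 49; no integer root y with |y| ≤ 4.
  x = 4: f_y(4, y) = 6*y**2 + 30*y + 40; no integer root y with |y| ≤ 4.
Only singular point on the grid: (2, -3).
Classify: substitute x = 2 + u, y = -3 + v and expand: f = -2*u**3 + u**2*v - u**2 - 2*u*v**2 + 2*v**3 + v**2.
No constant or linear terms (consistent with a singular point). Quadratic part: -u**2 + v**2. Cubic part: -2*u**3 + u**2*v - 2*u*v**2 + 2*v**3.
The quadratic part v**2 - u**2 = (v − u)(v + u) splits into two distinct linear factors, so there are two distinct tangent lines y − -3 = ±(x − 2) — this is a node (ordinary double point).
Classification: node.


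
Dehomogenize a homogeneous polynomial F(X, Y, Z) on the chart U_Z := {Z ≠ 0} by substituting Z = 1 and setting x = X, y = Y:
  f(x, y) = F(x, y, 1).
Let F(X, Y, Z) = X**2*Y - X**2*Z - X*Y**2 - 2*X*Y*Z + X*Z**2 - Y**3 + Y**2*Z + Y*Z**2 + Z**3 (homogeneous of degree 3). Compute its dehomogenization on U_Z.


f(x, y) = x**2*y - x**2 - x*y**2 - 2*x*y + x - y**3 + y**2 + y + 1

On U_Z we set Z = 1. Each monomial c·X^i·Y^j·Z^k in F becomes c·x^i·y^j·1^k = c·x^i·y^j.
Substituting Z = 1: F(X, Y, 1) = x**2*y - x**2 - x*y**2 - 2*x*y + x - y**3 + y**2 + y + 1.
Note: deg(f) ≤ deg(F) = 3; strict inequality happens when F is divisible by Z (lost terms).


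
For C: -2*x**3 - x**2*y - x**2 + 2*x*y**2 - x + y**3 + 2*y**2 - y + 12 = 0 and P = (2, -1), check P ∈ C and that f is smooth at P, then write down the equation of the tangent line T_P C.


Tangent line at P: -23*x - 14*y + 32 = 0.

Step 1: f(2, -1) = 0, so P lies on C.
Step 2: partial derivatives
  f_x(x, y) = -6*x**2 - 2*x*y - 2*x + 2*y**2 - 1, f_y(x, y) = -x**2 + 4*x*y + 3*y**2 + 4*y - 1.
  f_x(P) = -23, f_y(P) = -14 (gradient nonzero, so P is smooth).
Step 3: tangent line at P: -23·(x − 2) + -14·(y − -1) = 0.
Expanding: -23*x - 14*y + 32 = 0.


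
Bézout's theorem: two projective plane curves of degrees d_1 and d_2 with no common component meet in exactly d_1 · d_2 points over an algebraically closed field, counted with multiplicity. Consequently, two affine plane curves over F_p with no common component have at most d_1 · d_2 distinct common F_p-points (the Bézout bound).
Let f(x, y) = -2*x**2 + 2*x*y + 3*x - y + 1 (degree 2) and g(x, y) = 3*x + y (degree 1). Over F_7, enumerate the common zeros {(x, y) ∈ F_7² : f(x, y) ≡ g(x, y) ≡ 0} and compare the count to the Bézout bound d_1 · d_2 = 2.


Common zeros: ∅; count = 0; Bézout bound = 2.

deg(f) = 2, deg(g) = 1, so Bézout bound = 2.
Scan x ∈ F_7. For each x, list the y ∈ F_7 with f(x, y) ≡ 0 and those with g(x, y) ≡ 0 (mod 7); the common zeros in that column are the intersection.
  x = 0: f ≡ 0 at y ∈ {1}; g ≡ 0 at y ∈ {0}; common: ∅.
  x = 1: f ≡ 0 at y ∈ {5}; g ≡ 0 at y ∈ {4}; common: ∅.
  x = 2: f ≡ 0 at y ∈ {5}; g ≡ 0 at y ∈ {1}; common: ∅.
  x = 3: f ≡ 0 at y ∈ {3}; g ≡ 0 at y ∈ {5}; common: ∅.
  x = 4: f ≡ 0 at y ∈ ∅; g ≡ 0 at y ∈ {2}; common: ∅.
  x = 5: f ≡ 0 at y ∈ {3}; g ≡ 0 at y ∈ {6}; common: ∅.
  x = 6: f ≡ 0 at y ∈ {1}; g ≡ 0 at y ∈ {3}; common: ∅.
Collecting: common zeros = ∅, so the count is 0.
Comparison with the Bézout bound: 0 ≤ 2 = deg(f)·deg(g), as expected for curves with no common component (the affine F_7-count falls short of the bound because intersections may lie at infinity, over extension fields, or carry multiplicity).


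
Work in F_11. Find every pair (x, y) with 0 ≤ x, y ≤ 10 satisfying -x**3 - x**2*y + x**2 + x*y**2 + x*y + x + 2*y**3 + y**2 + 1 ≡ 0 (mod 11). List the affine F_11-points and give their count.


Affine F_11-points: {(0, 8), (0, 9), (0, 10), (1, 6), (2, 8), (3, 4), (7, 0), (7, 3), (7, 4), (8, 1), (9, 0), (9, 2), (9, 4), (10, 5)}; count = 14.

For each of the 121 pairs (x, y) ∈ F_11², evaluate f(x, y) mod 11. Record the zeros.
  x = 0: [0↦1, 1↦4, 2↦10, 3↦9, 4↦2, 5↦1, 6↦7, 7↦10, 8↦0, 9↦0, 10↦0]  zeros at y ∈ {8, 9, 10}
  x = 1: [0↦2, 1↦6, 2↦4, 3↦8, 4↦8, 5↦5, 6↦0, 7↦5, 8↦10, 9↦5, 10↦2]  zeros at y ∈ {6}
  x = 2: [0↦10, 1↦2, 2↦1, 3↦8, 4↦2, 5↦6, 6↦10, 7↦4, 8↦0, 9↦10, 10↦2]  zeros at y ∈ {8}
  x = 3: [0↦8, 1↦8, 2↦6, 3↦3, 4↦0, 5↦9, 6↦9, 7↦1, 8↦8, 9↦9, 10↦5]  zeros at y ∈ {4}
  x = 4: [0↦1, 1↦7, 2↦2, 3↦9, 4↦7, 5↦8, 6↦2, 7↦1, 8↦6, 9↦7, 10↦5]  zeros at y ∈ ∅
  x = 5: [0↦5, 1↦4, 2↦5, 3↦9, 4↦6, 5↦8, 6↦5, 7↦9, 8↦10, 9↦9, 10↦7]  zeros at y ∈ ∅
  x = 6: [0↦3, 1↦4, 2↦9, 3↦8, 4↦2, 5↦3, 6↦1, 7↦8, 8↦3, 9↦9, 10↦5]  zeros at y ∈ ∅
  x = 7: [0↦0, 1↦1, 2↦8, 3↦0, 4↦0, 5↦9, 6↦6, 7↦3, 8↦1, 9↦1, 10↦4]  zeros at y ∈ {0, 3, 4}
  x = 8: [0↦1, 1↦0, 2↦7, 3↦1, 4↦5, 5↦9, 6↦3, 7↦10, 8↦9, 9↦1, 10↦9]  zeros at y ∈ {1}
  x = 9: [0↦0, 1↦6, 2↦0, 3↦5, 4↦0, 5↦8, 6↦8, 7↦1, 8↦10, 9↦3, 10↦3]  zeros at y ∈ {0, 2, 4}
  x = 10: [0↦2, 1↦2, 2↦3, 3↦6, 4↦1, 5↦0, 6↦4, 7↦3, 8↦9, 9↦1, 10↦2]  zeros at y ∈ {5}
Collecting zeros: affine points = {(0, 8), (0, 9), (0, 10), (1, 6), (2, 8), (3, 4), (7, 0), (7, 3), (7, 4), (8, 1), (9, 0), (9, 2), (9, 4), (10, 5)}.
Total count |C(F_11)_aff| = 14.


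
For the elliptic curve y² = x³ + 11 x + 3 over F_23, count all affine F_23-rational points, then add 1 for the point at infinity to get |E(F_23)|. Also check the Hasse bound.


Affine points = {(0, 7), (0, 16), (6, 3), (6, 20), (7, 3), (7, 20), (9, 7), (9, 16), (10, 3), (10, 20), (11, 11), (11, 12), (12, 0), (14, 7), (14, 16), (15, 1), (15, 22), (20, 9), (20, 14)}; affine count = 19; |E(F_23)| = 20.

Discriminant check: Δ ∝ 4a³ + 27b² = 4·11³ + 27·3² = 4·1331 + 27·9 ≡ 1 (mod 23). Nonzero ⇒ E is nonsingular.
For each x ∈ F_23, compute rhs = x³ + 11·x + 3 mod 23, then count y ∈ F_23 with y² ≡ rhs.
  x = 0: rhs = 3, matching y values: 7, 16 (2 points).
  x = 1: rhs = 15, matching y values: none (0 points).
  x = 2: rhs = 10, matching y values: none (0 points).
  x = 3: rhs = 17, matching y values: none (0 points).
  x = 4: rhs = 19, matching y values: none (0 points).
  x = 5: rhs = 22, matching y values: none (0 points).
  x = 6: rhs = 9, matching y values: 3, 20 (2 points).
  x = 7: rhs = 9, matching y values: 3, 20 (2 points).
  x = 8: rhs = 5, matching y values: none (0 points).
  x = 9: rhs = 3, matching y values: 7, 16 (2 points).
  x = 10: rhs = 9, matching y values: 3, 20 (2 points).
  x = 11: rhs = 6, matching y values: 11, 12 (2 points).
  x = 12: rhs = 0, matching y values: 0 (1 points).
  x = 13: rhs = 20, matching y values: none (0 points).
  x = 14: rhs = 3, matching y values: 7, 16 (2 points).
  x = 15: rhs = 1, matching y values: 1, 22 (2 points).
  x = 16: rhs = 20, matching y values: none (0 points).
  x = 17: rhs = 20, matching y values: none (0 points).
  x = 18: rhs = 7, matching y values: none (0 points).
  x = 19: rhs = 10, matching y values: none (0 points).
  x = 20: rhs = 12, matching y values: 9, 14 (2 points).
  x = 21: rhs = 19, matching y values: none (0 points).
  x = 22: rhs = 14, matching y values: none (0 points).
Total affine count: 19.
Full point count |E(F_23)| = 19 + 1 = 20.
Hasse bound: |20 − (23+1)| = |-4| = 4 ≤ 2√23 ≈ 9.5917 ✓.


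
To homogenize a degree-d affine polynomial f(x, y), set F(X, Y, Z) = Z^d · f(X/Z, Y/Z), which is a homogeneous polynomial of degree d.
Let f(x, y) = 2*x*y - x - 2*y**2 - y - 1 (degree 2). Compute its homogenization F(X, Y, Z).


F(X, Y, Z) = 2*X*Y - X*Z - 2*Y**2 - Y*Z - Z**2

deg(f) = 2.
Substitute x = X/Z, y = Y/Z into f, then multiply by Z^2.
  monomial 2·x^1·y^1 ↦ 2·X^1·Y^1·Z^0.
  monomial -1·x^1·y^0 ↦ -1·X^1·Y^0·Z^1.
  monomial -2·x^0·y^2 ↦ -2·X^0·Y^2·Z^0.
  monomial -1·x^0·y^1 ↦ -1·X^0·Y^1·Z^1.
  monomial -1·x^0·y^0 ↦ -1·X^0·Y^0·Z^2.
Collecting: F(X, Y, Z) = 2*X*Y - X*Z - 2*Y**2 - Y*Z - Z**2.


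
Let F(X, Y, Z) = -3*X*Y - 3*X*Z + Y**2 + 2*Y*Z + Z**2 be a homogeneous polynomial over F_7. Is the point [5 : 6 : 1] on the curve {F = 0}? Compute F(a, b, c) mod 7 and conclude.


F(5,6,1) ≡ 0 (mod 7); P is on the curve.

Evaluate F(5, 6, 1) term-by-term (mod 7).
  -3*X*Y ↦ -3·5·6·1 = -90
  -3*X*Z ↦ -3·5·1·1 = -15
  Y**2 ↦ 1·1·36·1 = 36
  2*Y*Z ↦ 2·1·6·1 = 12
  Z**2 ↦ 1·1·1·1 = 1
Sum: F(5, 6, 1) = (-90) + (-15) + (36) + (12) + (1) = -56.
Reducing mod 7: -56 ≡ 0 (mod 7).
Since F(a, b, c) ≡ 0 (mod 7), P lies on the curve.


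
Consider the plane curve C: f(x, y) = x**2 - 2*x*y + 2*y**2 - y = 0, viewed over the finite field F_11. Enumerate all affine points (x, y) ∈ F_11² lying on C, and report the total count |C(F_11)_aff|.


Affine F_11-points: {(0, 0), (0, 6), (1, 1), (1, 6), (2, 9), (2, 10), (5, 2), (5, 9), (7, 3), (7, 10), (10, 2), (10, 3)}; count = 12.

For each of the 121 pairs (x, y) ∈ F_11², evaluate f(x, y) mod 11. Record the zeros.
  x = 0: [0↦0, 1↦1, 2↦6, 3↦4, 4↦6, 5↦1, 6↦0, 7↦3, 8↦10, 9↦10, 10↦3]  zeros at y ∈ {0, 6}
  x = 1: [0↦1, 1↦0, 2↦3, 3↦10, 4↦10, 5↦3, 6↦0, 7↦1, 8↦6, 9↦4, 10↦6]  zeros at y ∈ {1, 6}
  x = 2: [0↦4, 1↦1, 2↦2, 3↦7, 4↦5, 5↦7, 6↦2, 7↦1, 8↦4, 9↦0, 10↦0]  zeros at y ∈ {9, 10}
  x = 3: [0↦9, 1↦4, 2↦3, 3↦6, 4↦2, 5↦2, 6↦6, 7↦3, 8↦4, 9↦9, 10↦7]  zeros at y ∈ ∅
  x = 4: [0↦5, 1↦9, 2↦6, 3↦7, 4↦1, 5↦10, 6↦1, 7↦7, 8↦6, 9↦9, 10↦5]  zeros at y ∈ ∅
  x = 5: [0↦3, 1↦5, 2↦0, 3↦10, 4↦2, 5↦9, 6↦9, 7↦2, 8↦10, 9↦0, 10↦5]  zeros at y ∈ {2, 9}
  x = 6: [0↦3, 1↦3, 2↦7, 3↦4, 4↦5, 5↦10, 6↦8, 7↦10, 8↦5, 9↦4, 10↦7]  zeros at y ∈ ∅
  x = 7: [0↦5, 1↦3, 2↦5, 3↦0, 4↦10, 5↦2, 6↦9, 7↦9, 8↦2, 9↦10, 10↦0]  zeros at y ∈ {3, 10}
  x = 8: [0↦9, 1↦5, 2↦5, 3↦9, 4↦6, 5↦7, 6↦1, 7↦10, 8↦1, 9↦7, 10↦6]  zeros at y ∈ ∅
  x = 9: [0↦4, 1↦9, 2↦7, 3↦9, 4↦4, 5↦3, 6↦6, 7↦2, 8↦2, 9↦6, 10↦3]  zeros at y ∈ ∅
  x = 10: [0↦1, 1↦4, 2↦0, 3↦0, 4↦4, 5↦1, 6↦2, 7↦7, 8↦5, 9↦7, 10↦2]  zeros at y ∈ {2, 3}
Collecting zeros: affine points = {(0, 0), (0, 6), (1, 1), (1, 6), (2, 9), (2, 10), (5, 2), (5, 9), (7, 3), (7, 10), (10, 2), (10, 3)}.
Total count |C(F_11)_aff| = 12.


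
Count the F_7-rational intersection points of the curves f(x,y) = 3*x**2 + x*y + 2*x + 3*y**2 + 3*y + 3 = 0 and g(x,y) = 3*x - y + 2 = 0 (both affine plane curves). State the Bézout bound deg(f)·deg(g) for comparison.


Common zeros: {(0, 2)}; count = 1; Bézout bound = 2.

deg(f) = 2, deg(g) = 1, so Bézout bound = 2.
Scan x ∈ F_7. For each x, list the y ∈ F_7 with f(x, y) ≡ 0 and those with g(x, y) ≡ 0 (mod 7); the common zeros in that column are the intersection.
  x = 0: f ≡ 0 at y ∈ {2, 4}; g ≡ 0 at y ∈ {2}; common: {2}.
  x = 1: f ≡ 0 at y ∈ {2, 6}; g ≡ 0 at y ∈ {5}; common: ∅.
  x = 2: f ≡ 0 at y ∈ {5}; g ≡ 0 at y ∈ {1}; common: ∅.
  x = 3: f ≡ 0 at y ∈ ∅; g ≡ 0 at y ∈ {4}; common: ∅.
  x = 4: f ≡ 0 at y ∈ ∅; g ≡ 0 at y ∈ {0}; common: ∅.
  x = 5: f ≡ 0 at y ∈ {4, 5}; g ≡ 0 at y ∈ {3}; common: ∅.
  x = 6: f ≡ 0 at y ∈ ∅; g ≡ 0 at y ∈ {6}; common: ∅.
Collecting: common zeros = {(0, 2)}, so the count is 1.
Comparison with the Bézout bound: 1 ≤ 2 = deg(f)·deg(g), as expected for curves with no common component (the affine F_7-count falls short of the bound because intersections may lie at infinity, over extension fields, or carry multiplicity).


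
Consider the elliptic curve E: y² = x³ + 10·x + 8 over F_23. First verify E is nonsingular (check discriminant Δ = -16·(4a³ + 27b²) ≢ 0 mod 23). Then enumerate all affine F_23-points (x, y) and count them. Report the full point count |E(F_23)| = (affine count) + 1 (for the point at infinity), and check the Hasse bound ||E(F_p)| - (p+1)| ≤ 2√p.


Affine points = {(0, 10), (0, 13), (2, 6), (2, 17), (6, 10), (6, 13), (8, 5), (8, 18), (10, 2), (10, 21), (11, 0), (12, 4), (12, 19), (13, 9), (13, 14), (16, 3), (16, 20), (17, 10), (17, 13), (21, 7), (21, 16)}; affine count = 21; |E(F_23)| = 22.

Discriminant check: Δ ∝ 4a³ + 27b² = 4·10³ + 27·8² = 4·1000 + 27·64 ≡ 1 (mod 23). Nonzero ⇒ E is nonsingular.
For each x ∈ F_23, compute rhs = x³ + 10·x + 8 mod 23, then count y ∈ F_23 with y² ≡ rhs.
  x = 0: rhs = 8, matching y values: 10, 13 (2 points).
  x = 1: rhs = 19, matching y values: none (0 points).
  x = 2: rhs = 13, matching y values: 6, 17 (2 points).
  x = 3: rhs = 19, matching y values: none (0 points).
  x = 4: rhs = 20, matching y values: none (0 points).
  x = 5: rhs = 22, matching y values: none (0 points).
  x = 6: rhs = 8, matching y values: 10, 13 (2 points).
  x = 7: rhs = 7, matching y values: none (0 points).
  x = 8: rhs = 2, matching y values: 5, 18 (2 points).
  x = 9: rhs = 22, matching y values: none (0 points).
  x = 10: rhs = 4, matching y values: 2, 21 (2 points).
  x = 11: rhs = 0, matching y values: 0 (1 points).
  x = 12: rhs = 16, matching y values: 4, 19 (2 points).
  x = 13: rhs = 12, matching y values: 9, 14 (2 points).
  x = 14: rhs = 17, matching y values: none (0 points).
  x = 15: rhs = 14, matching y values: none (0 points).
  x = 16: rhs = 9, matching y values: 3, 20 (2 points).
  x = 17: rhs = 8, matching y values: 10, 13 (2 points).
  x = 18: rhs = 17, matching y values: none (0 points).
  x = 19: rhs = 19, matching y values: none (0 points).
  x = 20: rhs = 20, matching y values: none (0 points).
  x = 21: rhs = 3, matching y values: 7, 16 (2 points).
  x = 22: rhs = 20, matching y values: none (0 points).
Total affine count: 21.
Full point count |E(F_23)| = 21 + 1 = 22.
Hasse bound: |22 − (23+1)| = |-2| = 2 ≤ 2√23 ≈ 9.5917 ✓.


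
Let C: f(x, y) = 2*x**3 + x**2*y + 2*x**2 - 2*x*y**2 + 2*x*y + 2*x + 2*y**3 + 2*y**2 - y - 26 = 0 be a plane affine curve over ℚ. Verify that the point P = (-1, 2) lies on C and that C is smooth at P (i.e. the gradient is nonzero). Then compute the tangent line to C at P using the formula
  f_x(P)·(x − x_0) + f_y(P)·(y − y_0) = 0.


Tangent line at P: -4*x + 38*y - 80 = 0.

Step 1: f(-1, 2) = 0, so P lies on C.
Step 2: partial derivatives
  f_x(x, y) = 6*x**2 + 2*x*y + 4*x - 2*y**2 + 2*y + 2, f_y(x, y) = x**2 - 4*x*y + 2*x + 6*y**2 + 4*y - 1.
  f_x(P) = -4, f_y(P) = 38 (gradient nonzero, so P is smooth).
Step 3: tangent line at P: -4·(x − -1) + 38·(y − 2) = 0.
Expanding: -4*x + 38*y - 80 = 0.


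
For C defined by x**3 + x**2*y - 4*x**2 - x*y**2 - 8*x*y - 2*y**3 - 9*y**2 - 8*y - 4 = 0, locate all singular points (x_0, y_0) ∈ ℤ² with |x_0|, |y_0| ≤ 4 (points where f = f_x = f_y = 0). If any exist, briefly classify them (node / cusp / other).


Singular points: {(2, -2)}; classification: cusp.

Compute partial derivatives:
  f_x = 3*x**2 + 2*x*y - 8*x - y**2 - 8*y.
  f_y = x**2 - 2*x*y - 8*x - 6*y**2 - 18*y - 8.
Scan x_0 ∈ {−4, ..., 4}. For each x_0, f_y(x_0, y) is a polynomial in y; find its integer roots y ∈ {−4, ..., 4}, then test f_x and f at those candidates.
  x = -4: f_y(-4, y) = -6*y**2 - 10*y + 40; no integer root y with |y| ≤ 4.
  x = -3: f_y(-3, y) = -6*y**2 - 12*y + 25; no integer root y with |y| ≤ 4.
  x = -2: f_y(-2, y) = -6*y**2 - 14*y + 12; vanishes at y ∈ {-3}. (-2, -3): f_x = 55 ≠ 0.
  x = -1: f_y(-1, y) = -6*y**2 - 16*y + 1; no integer root y with |y| ≤ 4.
  x = 0: f_y(0, y) = -6*y**2 - 18*y - 8; no integer root y with |y| ≤ 4.
  x = 1: f_y(1, y) = -6*y**2 - 20*y - 15; no integer root y with |y| ≤ 4.
  x = 2: f_y(2, y) = -6*y**2 - 22*y - 20; vanishes at y ∈ {-2}. (2, -2): f_x = 0, f = 0 — SINGULAR.
  x = 3: f_y(3, y) = -6*y**2 - 24*y - 23; no integer root y with |y| ≤ 4.
  x = 4: f_y(4, y) = -6*y**2 - 26*y - 24; vanishes at y ∈ {-3}. (4, -3): f_x = 7 ≠ 0.
Only singular point on the grid: (2, -2).
Classify: substitute x = 2 + u, y = -2 + v and expand: f = u**3 + u**2*v - u*v**2 - 2*v**3 + v**2.
No constant or linear terms (consistent with a singular point). Quadratic part: v**2. Cubic part: u**3 + u**2*v - u*v**2 - 2*v**3.
The quadratic part v**2 is a perfect square, so there is a single (double) tangent line v = 0, i.e. y = -2. Restricting the cubic part to that line (v = 0) leaves u**3 ≠ 0, so f is not divisible by v and the branch is v² ≈ -u**3 to lowest order — this is a cusp.
Classification: cusp.


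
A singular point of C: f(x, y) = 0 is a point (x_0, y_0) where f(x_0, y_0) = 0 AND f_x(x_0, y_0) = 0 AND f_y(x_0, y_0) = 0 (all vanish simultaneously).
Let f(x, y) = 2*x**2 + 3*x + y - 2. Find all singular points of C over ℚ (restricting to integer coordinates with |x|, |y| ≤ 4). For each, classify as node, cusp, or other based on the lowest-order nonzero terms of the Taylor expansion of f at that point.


No singular points in the scanned grid; C is smooth there.

Compute partial derivatives:
  f_x = 4*x + 3.
  f_y = 1.
f_y = 1 is a nonzero constant, so f_y never vanishes: no point (x, y) can satisfy f = f_x = f_y = 0. In particular no (x, y) ∈ {−4, ..., 4}² is singular; the curve is smooth.


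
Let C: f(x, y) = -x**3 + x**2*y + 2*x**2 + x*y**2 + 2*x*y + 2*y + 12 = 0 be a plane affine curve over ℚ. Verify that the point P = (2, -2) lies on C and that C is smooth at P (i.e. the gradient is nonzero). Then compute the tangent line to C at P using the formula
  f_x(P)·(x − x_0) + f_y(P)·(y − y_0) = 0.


Tangent line at P: -12*x + 2*y + 28 = 0.

Step 1: f(2, -2) = 0, so P lies on C.
Step 2: partial derivatives
  f_x(x, y) = -3*x**2 + 2*x*y + 4*x + y**2 + 2*y, f_y(x, y) = x**2 + 2*x*y + 2*x + 2.
  f_x(P) = -12, f_y(P) = 2 (gradient nonzero, so P is smooth).
Step 3: tangent line at P: -12·(x − 2) + 2·(y − -2) = 0.
Expanding: -12*x + 2*y + 28 = 0.


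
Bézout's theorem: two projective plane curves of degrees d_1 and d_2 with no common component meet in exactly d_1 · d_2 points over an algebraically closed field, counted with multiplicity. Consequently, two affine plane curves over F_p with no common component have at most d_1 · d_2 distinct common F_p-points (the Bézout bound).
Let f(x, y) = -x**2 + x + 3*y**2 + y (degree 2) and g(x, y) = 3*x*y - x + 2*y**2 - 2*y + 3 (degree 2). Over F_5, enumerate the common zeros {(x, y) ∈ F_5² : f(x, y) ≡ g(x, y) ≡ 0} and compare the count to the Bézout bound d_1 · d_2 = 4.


Common zeros: {(0, 3)}; count = 1; Bézout bound = 4.

deg(f) = 2, deg(g) = 2, so Bézout bound = 4.
Scan x ∈ F_5. For each x, list the y ∈ F_5 with f(x, y) ≡ 0 and those with g(x, y) ≡ 0 (mod 5); the common zeros in that column are the intersection.
  x = 0: f ≡ 0 at y ∈ {0, 3}; g ≡ 0 at y ∈ {3}; common: {3}.
  x = 1: f ≡ 0 at y ∈ {0, 3}; g ≡ 0 at y ∈ {1}; common: ∅.
  x = 2: f ≡ 0 at y ∈ {4}; g ≡ 0 at y ∈ ∅; common: ∅.
  x = 3: f ≡ 0 at y ∈ ∅; g ≡ 0 at y ∈ {0, 4}; common: ∅.
  x = 4: f ≡ 0 at y ∈ {4}; g ≡ 0 at y ∈ ∅; common: ∅.
Collecting: common zeros = {(0, 3)}, so the count is 1.
Comparison with the Bézout bound: 1 ≤ 4 = deg(f)·deg(g), as expected for curves with no common component (the affine F_5-count falls short of the bound because intersections may lie at infinity, over extension fields, or carry multiplicity).


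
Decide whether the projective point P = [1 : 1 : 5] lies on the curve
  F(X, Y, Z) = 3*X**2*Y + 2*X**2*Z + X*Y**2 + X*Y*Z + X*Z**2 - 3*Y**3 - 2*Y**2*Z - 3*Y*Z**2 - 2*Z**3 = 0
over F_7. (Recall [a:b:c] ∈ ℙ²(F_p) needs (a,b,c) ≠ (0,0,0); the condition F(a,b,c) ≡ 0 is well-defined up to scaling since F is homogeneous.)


F(1,1,5) ≡ 0 (mod 7); P is on the curve.

Evaluate F(1, 1, 5) term-by-term (mod 7).
  3*X**2*Y ↦ 3·1·1·1 = 3
  2*X**2*Z ↦ 2·1·1·5 = 10
  X*Y**2 ↦ 1·1·1·1 = 1
  X*Y*Z ↦ 1·1·1·5 = 5
  X*Z**2 ↦ 1·1·1·25 = 25
  -3*Y**3 ↦ -3·1·1·1 = -3
  -2*Y**2*Z ↦ -2·1·1·5 = -10
  -3*Y*Z**2 ↦ -3·1·1·25 = -75
  -2*Z**3 ↦ -2·1·1·125 = -250
Sum: F(1, 1, 5) = (3) + (10) + (1) + (5) + (25) + (-3) + (-10) + (-75) + (-250) = -294.
Reducing mod 7: -294 ≡ 0 (mod 7).
Since F(a, b, c) ≡ 0 (mod 7), P lies on the curve.


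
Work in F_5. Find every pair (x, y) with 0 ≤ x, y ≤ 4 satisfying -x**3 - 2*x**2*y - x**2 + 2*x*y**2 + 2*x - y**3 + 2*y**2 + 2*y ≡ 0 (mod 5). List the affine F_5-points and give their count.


Affine F_5-points: {(0, 0), (1, 0), (1, 4), (2, 4), (3, 0), (3, 4), (4, 2)}; count = 7.

For each of the 25 pairs (x, y) ∈ F_5², evaluate f(x, y) mod 5. Record the zeros.
  x = 0: [0↦0, 1↦3, 2↦4, 3↦2, 4↦1]  zeros at y ∈ {0}
  x = 1: [0↦0, 1↦3, 2↦3, 3↦4, 4↦0]  zeros at y ∈ {0, 4}
  x = 2: [0↦2, 1↦1, 2↦1, 3↦1, 4↦0]  zeros at y ∈ {4}
  x = 3: [0↦0, 1↦1, 2↦2, 3↦2, 4↦0]  zeros at y ∈ {0, 4}
  x = 4: [0↦3, 1↦2, 2↦0, 3↦1, 4↦4]  zeros at y ∈ {2}
Collecting zeros: affine points = {(0, 0), (1, 0), (1, 4), (2, 4), (3, 0), (3, 4), (4, 2)}.
Total count |C(F_5)_aff| = 7.


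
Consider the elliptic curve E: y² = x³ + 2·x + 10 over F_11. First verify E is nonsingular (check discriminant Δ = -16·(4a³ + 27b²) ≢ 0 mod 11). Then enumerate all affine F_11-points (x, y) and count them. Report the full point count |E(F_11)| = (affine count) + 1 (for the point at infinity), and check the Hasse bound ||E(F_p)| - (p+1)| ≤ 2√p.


Affine points = {(2, 0), (4, 4), (4, 7), (7, 2), (7, 9), (9, 3), (9, 8)}; affine count = 7; |E(F_11)| = 8.

Discriminant check: Δ ∝ 4a³ + 27b² = 4·2³ + 27·10² = 4·8 + 27·100 ≡ 4 (mod 11). Nonzero ⇒ E is nonsingular.
For each x ∈ F_11, compute rhs = x³ + 2·x + 10 mod 11, then count y ∈ F_11 with y² ≡ rhs.
  x = 0: rhs = 10, matching y values: none (0 points).
  x = 1: rhs = 2, matching y values: none (0 points).
  x = 2: rhs = 0, matching y values: 0 (1 points).
  x = 3: rhs = 10, matching y values: none (0 points).
  x = 4: rhs = 5, matching y values: 4, 7 (2 points).
  x = 5: rhs = 2, matching y values: none (0 points).
  x = 6: rhs = 7, matching y values: none (0 points).
  x = 7: rhs = 4, matching y values: 2, 9 (2 points).
  x = 8: rhs = 10, matching y values: none (0 points).
  x = 9: rhs = 9, matching y values: 3, 8 (2 points).
  x = 10: rhs = 7, matching y values: none (0 points).
Total affine count: 7.
Full point count |E(F_11)| = 7 + 1 = 8.
Hasse bound: |8 − (11+1)| = |-4| = 4 ≤ 2√11 ≈ 6.6332 ✓.


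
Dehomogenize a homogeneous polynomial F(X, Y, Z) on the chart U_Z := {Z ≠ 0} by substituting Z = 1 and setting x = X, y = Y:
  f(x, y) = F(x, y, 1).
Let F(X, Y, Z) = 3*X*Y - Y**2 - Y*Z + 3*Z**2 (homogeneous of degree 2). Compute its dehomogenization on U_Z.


f(x, y) = 3*x*y - y**2 - y + 3

On U_Z we set Z = 1. Each monomial c·X^i·Y^j·Z^k in F becomes c·x^i·y^j·1^k = c·x^i·y^j.
Substituting Z = 1: F(X, Y, 1) = 3*x*y - y**2 - y + 3.
Note: deg(f) ≤ deg(F) = 2; strict inequality happens when F is divisible by Z (lost terms).


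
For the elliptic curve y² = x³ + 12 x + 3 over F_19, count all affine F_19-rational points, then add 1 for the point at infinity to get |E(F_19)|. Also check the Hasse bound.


Affine points = {(1, 4), (1, 15), (2, 4), (2, 15), (3, 3), (3, 16), (4, 1), (4, 18), (5, 6), (5, 13), (6, 5), (6, 14), (9, 2), (9, 17), (13, 0), (15, 9), (15, 10), (16, 4), (16, 15), (17, 3), (17, 16), (18, 3), (18, 16)}; affine count = 23; |E(F_19)| = 24.

Discriminant check: Δ ∝ 4a³ + 27b² = 4·12³ + 27·3² = 4·1728 + 27·9 ≡ 11 (mod 19). Nonzero ⇒ E is nonsingular.
For each x ∈ F_19, compute rhs = x³ + 12·x + 3 mod 19, then count y ∈ F_19 with y² ≡ rhs.
  x = 0: rhs = 3, matching y values: none (0 points).
  x = 1: rhs = 16, matching y values: 4, 15 (2 points).
  x = 2: rhs = 16, matching y values: 4, 15 (2 points).
  x = 3: rhs = 9, matching y values: 3, 16 (2 points).
  x = 4: rhs = 1, matching y values: 1, 18 (2 points).
  x = 5: rhs = 17, matching y values: 6, 13 (2 points).
  x = 6: rhs = 6, matching y values: 5, 14 (2 points).
  x = 7: rhs = 12, matching y values: none (0 points).
  x = 8: rhs = 3, matching y values: none (0 points).
  x = 9: rhs = 4, matching y values: 2, 17 (2 points).
  x = 10: rhs = 2, matching y values: none (0 points).
  x = 11: rhs = 3, matching y values: none (0 points).
  x = 12: rhs = 13, matching y values: none (0 points).
  x = 13: rhs = 0, matching y values: 0 (1 points).
  x = 14: rhs = 8, matching y values: none (0 points).
  x = 15: rhs = 5, matching y values: 9, 10 (2 points).
  x = 16: rhs = 16, matching y values: 4, 15 (2 points).
  x = 17: rhs = 9, matching y values: 3, 16 (2 points).
  x = 18: rhs = 9, matching y values: 3, 16 (2 points).
Total affine count: 23.
Full point count |E(F_19)| = 23 + 1 = 24.
Hasse bound: |24 − (19+1)| = |4| = 4 ≤ 2√19 ≈ 8.7178 ✓.


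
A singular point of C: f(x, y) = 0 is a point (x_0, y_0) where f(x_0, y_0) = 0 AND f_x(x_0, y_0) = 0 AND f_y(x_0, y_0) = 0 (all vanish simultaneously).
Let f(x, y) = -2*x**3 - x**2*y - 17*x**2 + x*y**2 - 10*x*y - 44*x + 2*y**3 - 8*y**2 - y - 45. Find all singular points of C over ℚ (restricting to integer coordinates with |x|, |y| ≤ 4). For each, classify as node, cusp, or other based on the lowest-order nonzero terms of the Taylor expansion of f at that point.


Singular points: {(-3, 2)}; classification: node.

Compute partial derivatives:
  f_x = -6*x**2 - 2*x*y - 34*x + y**2 - 10*y - 44.
  f_y = -x**2 + 2*x*y - 10*x + 6*y**2 - 16*y - 1.
Scan x_0 ∈ {−4, ..., 4}. For each x_0, f_y(x_0, y) is a polynomial in y; find its integer roots y ∈ {−4, ..., 4}, then test f_x and f at those candidates.
  x = -4: f_y(-4, y) = 6*y**2 - 24*y + 23; no integer root y with |y| ≤ 4.
  x = -3: f_y(-3, y) = 6*y**2 - 22*y + 20; vanishes at y ∈ {2}. (-3, 2): f_x = 0, f = 0 — SINGULAR.
  x = -2: f_y(-2, y) = 6*y**2 - 20*y + 15; no integer root y with |y| ≤ 4.
  x = -1: f_y(-1, y) = 6*y**2 - 18*y + 8; no integer root y with |y| ≤ 4.
  x = 0: f_y(0, y) = 6*y**2 - 16*y - 1; no integer root y with |y| ≤ 4.
  x = 1: f_y(1, y) = 6*y**2 - 14*y - 12; vanishes at y ∈ {3}. (1, 3): f_x = -111 ≠ 0.
  x = 2: f_y(2, y) = 6*y**2 - 12*y - 25; no integer root y with |y| ≤ 4.
  x = 3: f_y(3, y) = 6*y**2 - 10*y - 40; no integer root y with |y| ≤ 4.
  x = 4: f_y(4, y) = 6*y**2 - 8*y - 57; no integer root y with |y| ≤ 4.
Only singular point on the grid: (-3, 2).
Classify: substitute x = -3 + u, y = 2 + v and expand: f = -2*u**3 - u**2*v - u**2 + u*v**2 + 2*v**3 + v**2.
No constant or linear terms (consistent with a singular point). Quadratic part: -u**2 + v**2. Cubic part: -2*u**3 - u**2*v + u*v**2 + 2*v**3.
The quadratic part v**2 - u**2 = (v − u)(v + u) splits into two distinct linear factors, so there are two distinct tangent lines y − 2 = ±(x − -3) — this is a node (ordinary double point).
Classification: node.
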